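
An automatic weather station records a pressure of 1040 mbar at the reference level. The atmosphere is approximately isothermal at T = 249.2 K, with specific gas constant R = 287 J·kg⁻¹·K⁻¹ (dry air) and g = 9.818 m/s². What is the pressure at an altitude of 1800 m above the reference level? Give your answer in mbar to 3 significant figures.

Scale height: H = RT/g = 287 × 249.2 / 9.818 = 7284.6 m.
Barometric formula: P = P₀ exp(−z/H).
z/H = 1800.0/7284.6 = 0.24710; exp(−0.24710) = 0.78106.
P = 1040 × 0.78106 = 812.30 mbar.

P ≈ 812 mbar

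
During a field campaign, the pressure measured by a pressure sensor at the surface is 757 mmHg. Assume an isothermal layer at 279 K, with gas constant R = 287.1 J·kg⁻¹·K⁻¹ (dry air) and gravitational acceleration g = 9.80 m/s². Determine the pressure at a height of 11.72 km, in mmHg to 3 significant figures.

P ≈ 180 mmHg

Scale height: H = RT/g = 287.1 × 279 / 9.80 = 8173.6 m.
Barometric formula: P = P₀ exp(−z/H).
z/H = 11720/8173.6 = 1.4339; exp(−1.4339) = 0.23838.
P = 757 × 0.23838 = 180.45 mmHg.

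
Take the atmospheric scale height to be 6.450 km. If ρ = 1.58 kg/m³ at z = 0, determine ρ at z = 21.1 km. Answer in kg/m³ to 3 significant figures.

ρ ≈ 0.0600 kg/m³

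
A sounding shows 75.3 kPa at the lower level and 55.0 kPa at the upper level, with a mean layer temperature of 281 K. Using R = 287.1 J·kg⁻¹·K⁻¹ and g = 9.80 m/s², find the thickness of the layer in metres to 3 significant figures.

Hypsometric equation: Δz = (R T̄/g) ln(P₁/P₂).
R T̄/g = 287.1 × 281 / 9.80 = 8232.2 m.
ln(75.3/55.0) = ln(1.3691) = 0.31415.
Δz = 8232.2 × 0.31415 = 2586.1 m.

Δz ≈ 2590 m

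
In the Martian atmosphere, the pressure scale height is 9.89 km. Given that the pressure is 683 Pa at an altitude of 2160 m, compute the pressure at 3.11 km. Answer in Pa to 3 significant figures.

P ≈ 620 Pa

Between two levels, P₂ = P₁ exp(−Δz/H) with Δz = z₂ − z₁.
Δz = 3110.0 − 2160.0 = 950.00 m; Δz/H = 950.00/9890.0 = 0.096057.
P₂ = 683 × exp(−0.096057) = 683 × 0.90841 = 620.44 Pa.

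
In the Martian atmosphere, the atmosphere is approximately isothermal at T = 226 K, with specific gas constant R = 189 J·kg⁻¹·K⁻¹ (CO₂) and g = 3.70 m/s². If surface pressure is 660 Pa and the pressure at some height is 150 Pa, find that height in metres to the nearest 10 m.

z ≈ 17100 m

Scale height: H = RT/g = 189 × 226 / 3.70 = 11544 m.
Invert the barometric formula: z = H ln(P₀/P).
P₀/P = 660/150 = 4.4000; ln(4.4000) = 1.4816.
z = 11544 × 1.4816 = 17104 m.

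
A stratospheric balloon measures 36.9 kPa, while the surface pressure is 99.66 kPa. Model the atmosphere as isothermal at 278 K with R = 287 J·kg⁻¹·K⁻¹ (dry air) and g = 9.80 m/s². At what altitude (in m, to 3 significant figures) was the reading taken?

Scale height: H = RT/g = 287 × 278 / 9.80 = 8141.4 m.
Invert the barometric formula: z = H ln(P₀/P).
P₀/P = 99.66/36.9 = 2.7008; ln(2.7008) = 0.99355.
z = 8141.4 × 0.99355 = 8088.9 m.

z ≈ 8090 m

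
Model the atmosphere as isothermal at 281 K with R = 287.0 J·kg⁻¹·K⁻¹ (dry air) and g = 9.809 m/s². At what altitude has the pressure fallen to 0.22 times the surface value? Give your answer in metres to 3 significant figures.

Scale height: H = RT/g = 287.0 × 281 / 9.809 = 8221.7 m.
Set P/P₀ = exp(−z/H) = 0.22, so z = −H ln(0.22).
−ln(0.22) = 1.5141; z = 8221.7 × 1.5141 = 12448 m.

z ≈ 12400 m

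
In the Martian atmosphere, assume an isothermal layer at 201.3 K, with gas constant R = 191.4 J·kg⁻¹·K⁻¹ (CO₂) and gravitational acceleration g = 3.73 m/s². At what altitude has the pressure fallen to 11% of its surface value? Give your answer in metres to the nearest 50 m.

z ≈ 22800 m

Scale height: H = RT/g = 191.4 × 201.3 / 3.73 = 10329 m.
Set P/P₀ = exp(−z/H) = 0.11, so z = −H ln(0.11).
−ln(0.11) = 2.2073; z = 10329 × 2.2073 = 22799 m.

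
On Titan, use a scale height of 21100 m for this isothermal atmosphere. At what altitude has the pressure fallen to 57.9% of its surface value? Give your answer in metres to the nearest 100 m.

z ≈ 11500 m

Set P/P₀ = exp(−z/H) = 0.579, so z = −H ln(0.579).
−ln(0.579) = 0.54645; z = 21100 × 0.54645 = 11530 m.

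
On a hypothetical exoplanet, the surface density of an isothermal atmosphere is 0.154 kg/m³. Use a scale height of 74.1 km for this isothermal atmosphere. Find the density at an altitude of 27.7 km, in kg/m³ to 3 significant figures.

ρ ≈ 0.106 kg/m³

In an isothermal atmosphere, density decays like pressure: ρ = ρ₀ exp(−z/H).
z/H = 27700/74100 = 0.37382; exp(−0.37382) = 0.68810.
ρ = 0.154 × 0.68810 = 0.10597 kg/m³.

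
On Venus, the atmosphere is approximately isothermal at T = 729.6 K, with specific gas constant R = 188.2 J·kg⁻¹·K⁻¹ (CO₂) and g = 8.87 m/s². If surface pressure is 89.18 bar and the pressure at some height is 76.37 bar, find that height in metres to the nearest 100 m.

Scale height: H = RT/g = 188.2 × 729.6 / 8.87 = 15480 m.
Invert the barometric formula: z = H ln(P₀/P).
P₀/P = 89.18/76.37 = 1.1677; ln(1.1677) = 0.15504.
z = 15480 × 0.15504 = 2400.0 m.

z ≈ 2400 m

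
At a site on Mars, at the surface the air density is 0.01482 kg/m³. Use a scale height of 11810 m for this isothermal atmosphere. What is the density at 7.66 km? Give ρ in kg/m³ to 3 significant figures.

ρ ≈ 0.00775 kg/m³

In an isothermal atmosphere, density decays like pressure: ρ = ρ₀ exp(−z/H).
z/H = 7660.0/11810 = 0.64860; exp(−0.64860) = 0.52278.
ρ = 0.01482 × 0.52278 = 0.0077476 kg/m³.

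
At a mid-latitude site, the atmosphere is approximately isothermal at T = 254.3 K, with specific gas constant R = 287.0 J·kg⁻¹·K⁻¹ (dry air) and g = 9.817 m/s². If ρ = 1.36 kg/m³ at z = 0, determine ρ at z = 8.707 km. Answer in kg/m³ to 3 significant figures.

Scale height: H = RT/g = 287.0 × 254.3 / 9.817 = 7434.5 m.
In an isothermal atmosphere, density decays like pressure: ρ = ρ₀ exp(−z/H).
z/H = 8707.0/7434.5 = 1.1712; exp(−1.1712) = 0.30999.
ρ = 1.36 × 0.30999 = 0.42159 kg/m³.

ρ ≈ 0.422 kg/m³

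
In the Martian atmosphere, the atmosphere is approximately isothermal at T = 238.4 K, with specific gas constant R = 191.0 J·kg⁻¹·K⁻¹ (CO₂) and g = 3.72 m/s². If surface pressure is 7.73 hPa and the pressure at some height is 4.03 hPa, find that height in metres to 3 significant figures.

Scale height: H = RT/g = 191.0 × 238.4 / 3.72 = 12240 m.
Invert the barometric formula: z = H ln(P₀/P).
P₀/P = 7.73/4.03 = 1.9181; ln(1.9181) = 0.65134.
z = 12240 × 0.65134 = 7972.4 m.

z ≈ 7970 m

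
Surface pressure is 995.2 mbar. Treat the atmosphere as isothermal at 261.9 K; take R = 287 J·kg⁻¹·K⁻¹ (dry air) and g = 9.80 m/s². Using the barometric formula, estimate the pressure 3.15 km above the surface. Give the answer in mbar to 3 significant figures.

Scale height: H = RT/g = 287 × 261.9 / 9.80 = 7669.9 m.
Barometric formula: P = P₀ exp(−z/H).
z/H = 3150.0/7669.9 = 0.41070; exp(−0.41070) = 0.66319.
P = 995.2 × 0.66319 = 660.01 mbar.

P ≈ 660 mbar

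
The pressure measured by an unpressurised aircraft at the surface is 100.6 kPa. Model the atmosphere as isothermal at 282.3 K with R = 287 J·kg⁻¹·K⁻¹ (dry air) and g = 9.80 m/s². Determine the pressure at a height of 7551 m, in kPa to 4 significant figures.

P ≈ 40.36 kPa

Scale height: H = RT/g = 287 × 282.3 / 9.80 = 8267.4 m.
Barometric formula: P = P₀ exp(−z/H).
z/H = 7551.0/8267.4 = 0.91335; exp(−0.91335) = 0.40118.
P = 100.6 × 0.40118 = 40.359 kPa.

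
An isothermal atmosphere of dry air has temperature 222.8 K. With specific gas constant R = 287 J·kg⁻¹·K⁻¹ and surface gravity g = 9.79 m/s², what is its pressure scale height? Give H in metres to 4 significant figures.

H ≈ 6532 m

The scale height of an isothermal atmosphere is H = RT/g.
H = 287 × 222.8 / 9.79 = 63944/9.79 = 6531.6 m.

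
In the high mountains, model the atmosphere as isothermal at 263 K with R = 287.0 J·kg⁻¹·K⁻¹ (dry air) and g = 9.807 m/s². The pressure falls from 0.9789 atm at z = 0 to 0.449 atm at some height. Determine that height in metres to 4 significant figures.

Scale height: H = RT/g = 287.0 × 263 / 9.807 = 7696.6 m.
Invert the barometric formula: z = H ln(P₀/P).
P₀/P = 0.9789/0.449 = 2.1802; ln(2.1802) = 0.77942.
z = 7696.6 × 0.77942 = 5998.9 m.

z ≈ 5999 m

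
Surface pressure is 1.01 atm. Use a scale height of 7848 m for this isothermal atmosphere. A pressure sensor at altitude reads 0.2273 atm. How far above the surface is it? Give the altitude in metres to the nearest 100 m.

Invert the barometric formula: z = H ln(P₀/P).
P₀/P = 1.01/0.2273 = 4.4435; ln(4.4435) = 1.4914.
z = 7848.0 × 1.4914 = 11705 m.

z ≈ 11700 m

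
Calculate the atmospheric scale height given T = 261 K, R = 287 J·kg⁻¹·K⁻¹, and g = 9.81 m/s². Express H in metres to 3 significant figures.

H ≈ 7640 m

The scale height of an isothermal atmosphere is H = RT/g.
H = 287 × 261 / 9.81 = 74907/9.81 = 7635.8 m.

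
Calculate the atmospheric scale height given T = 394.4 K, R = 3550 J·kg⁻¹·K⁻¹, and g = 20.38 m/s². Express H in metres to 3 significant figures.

The scale height of an isothermal atmosphere is H = RT/g.
H = 3550 × 394.4 / 20.38 = 1400100/20.38 = 68700 m.

H ≈ 68700 m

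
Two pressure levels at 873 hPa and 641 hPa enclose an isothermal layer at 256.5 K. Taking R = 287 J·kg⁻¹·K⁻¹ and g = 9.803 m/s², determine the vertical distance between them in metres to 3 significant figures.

Hypsometric equation: Δz = (R T̄/g) ln(P₁/P₂).
R T̄/g = 287 × 256.5 / 9.803 = 7509.5 m.
ln(873/641) = ln(1.3619) = 0.30888.
Δz = 7509.5 × 0.30888 = 2319.5 m.

Δz ≈ 2320 m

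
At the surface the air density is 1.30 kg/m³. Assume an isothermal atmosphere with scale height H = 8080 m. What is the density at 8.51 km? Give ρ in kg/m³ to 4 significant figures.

ρ ≈ 0.4535 kg/m³

In an isothermal atmosphere, density decays like pressure: ρ = ρ₀ exp(−z/H).
z/H = 8510.0/8080.0 = 1.0532; exp(−1.0532) = 0.34882.
ρ = 1.30 × 0.34882 = 0.45347 kg/m³.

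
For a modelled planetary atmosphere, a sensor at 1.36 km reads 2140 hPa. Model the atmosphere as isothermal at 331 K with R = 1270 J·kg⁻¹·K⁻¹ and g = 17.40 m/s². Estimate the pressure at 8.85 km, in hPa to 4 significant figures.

Scale height: H = RT/g = 1270 × 331 / 17.40 = 24159 m.
Between two levels, P₂ = P₁ exp(−Δz/H) with Δz = z₂ − z₁.
Δz = 8850.0 − 1360.0 = 7490.0 m; Δz/H = 7490.0/24159 = 0.31003.
P₂ = 2140 × exp(−0.31003) = 2140 × 0.73342 = 1569.5 hPa.

P ≈ 1570 hPa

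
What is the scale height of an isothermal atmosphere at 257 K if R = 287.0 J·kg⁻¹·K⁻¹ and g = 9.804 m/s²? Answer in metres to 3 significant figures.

H ≈ 7520 m

The scale height of an isothermal atmosphere is H = RT/g.
H = 287.0 × 257 / 9.804 = 73759/9.804 = 7523.4 m.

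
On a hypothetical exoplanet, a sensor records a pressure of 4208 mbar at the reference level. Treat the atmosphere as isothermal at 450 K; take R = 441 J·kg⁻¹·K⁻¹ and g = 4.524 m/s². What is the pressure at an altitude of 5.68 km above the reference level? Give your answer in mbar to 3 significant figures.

P ≈ 3700 mbar

Scale height: H = RT/g = 441 × 450 / 4.524 = 43866 m.
Barometric formula: P = P₀ exp(−z/H).
z/H = 5680.0/43866 = 0.12949; exp(−0.12949) = 0.87854.
P = 4208 × 0.87854 = 3696.9 mbar.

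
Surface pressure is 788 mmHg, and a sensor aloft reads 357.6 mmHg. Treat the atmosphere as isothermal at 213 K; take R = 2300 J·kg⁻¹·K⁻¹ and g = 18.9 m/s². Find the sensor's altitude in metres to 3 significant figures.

Scale height: H = RT/g = 2300 × 213 / 18.9 = 25921 m.
Invert the barometric formula: z = H ln(P₀/P).
P₀/P = 788/357.6 = 2.2036; ln(2.2036) = 0.79009.
z = 25921 × 0.79009 = 20480 m.

z ≈ 20500 m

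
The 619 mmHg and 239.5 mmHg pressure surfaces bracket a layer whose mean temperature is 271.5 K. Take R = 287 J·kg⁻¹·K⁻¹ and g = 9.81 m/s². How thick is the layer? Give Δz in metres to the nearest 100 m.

Hypsometric equation: Δz = (R T̄/g) ln(P₁/P₂).
R T̄/g = 287 × 271.5 / 9.81 = 7943.0 m.
ln(619/239.5) = ln(2.5846) = 0.94957.
Δz = 7943.0 × 0.94957 = 7542.4 m.

Δz ≈ 7500 m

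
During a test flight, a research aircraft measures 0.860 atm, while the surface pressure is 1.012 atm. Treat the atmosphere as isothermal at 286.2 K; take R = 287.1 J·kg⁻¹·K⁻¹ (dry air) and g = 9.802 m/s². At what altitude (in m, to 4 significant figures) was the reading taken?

z ≈ 1364 m

Scale height: H = RT/g = 287.1 × 286.2 / 9.802 = 8382.8 m.
Invert the barometric formula: z = H ln(P₀/P).
P₀/P = 1.012/0.860 = 1.1767; ln(1.1767) = 0.16271.
z = 8382.8 × 0.16271 = 1364.0 m.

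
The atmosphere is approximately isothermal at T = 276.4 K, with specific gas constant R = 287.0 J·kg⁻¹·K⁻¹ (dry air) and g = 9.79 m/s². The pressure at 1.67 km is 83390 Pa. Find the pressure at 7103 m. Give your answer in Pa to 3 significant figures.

P ≈ 42600 Pa

Scale height: H = RT/g = 287.0 × 276.4 / 9.79 = 8102.8 m.
Between two levels, P₂ = P₁ exp(−Δz/H) with Δz = z₂ − z₁.
Δz = 7103.0 − 1670.0 = 5433.0 m; Δz/H = 5433.0/8102.8 = 0.67051.
P₂ = 83390 × exp(−0.67051) = 83390 × 0.51145 = 42650 Pa.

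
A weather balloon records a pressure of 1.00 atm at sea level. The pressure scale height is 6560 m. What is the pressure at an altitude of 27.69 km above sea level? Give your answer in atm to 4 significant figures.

Barometric formula: P = P₀ exp(−z/H).
z/H = 27690/6560.0 = 4.2210; exp(−4.2210) = 0.014684.
P = 1.00 × 0.014684 = 0.014684 atm.

P ≈ 0.01468 atm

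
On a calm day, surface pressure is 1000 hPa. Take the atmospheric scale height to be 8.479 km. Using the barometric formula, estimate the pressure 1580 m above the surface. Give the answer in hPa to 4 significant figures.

Barometric formula: P = P₀ exp(−z/H).
z/H = 1580.0/8479.0 = 0.18634; exp(−0.18634) = 0.82999.
P = 1000 × 0.82999 = 829.99 hPa.

P ≈ 830.0 hPa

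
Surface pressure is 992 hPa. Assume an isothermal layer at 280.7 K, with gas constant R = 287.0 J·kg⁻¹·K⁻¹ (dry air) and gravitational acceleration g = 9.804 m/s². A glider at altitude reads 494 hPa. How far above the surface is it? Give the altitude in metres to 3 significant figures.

z ≈ 5730 m

Scale height: H = RT/g = 287.0 × 280.7 / 9.804 = 8217.1 m.
Invert the barometric formula: z = H ln(P₀/P).
P₀/P = 992/494 = 2.0081; ln(2.0081) = 0.69719.
z = 8217.1 × 0.69719 = 5728.9 m.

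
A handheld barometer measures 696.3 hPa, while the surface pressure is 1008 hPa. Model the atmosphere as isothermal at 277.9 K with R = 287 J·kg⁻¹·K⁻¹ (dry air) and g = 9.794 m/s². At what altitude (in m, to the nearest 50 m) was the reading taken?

z ≈ 3000 m

Scale height: H = RT/g = 287 × 277.9 / 9.794 = 8143.5 m.
Invert the barometric formula: z = H ln(P₀/P).
P₀/P = 1008/696.3 = 1.4477; ln(1.4477) = 0.36998.
z = 8143.5 × 0.36998 = 3012.9 m.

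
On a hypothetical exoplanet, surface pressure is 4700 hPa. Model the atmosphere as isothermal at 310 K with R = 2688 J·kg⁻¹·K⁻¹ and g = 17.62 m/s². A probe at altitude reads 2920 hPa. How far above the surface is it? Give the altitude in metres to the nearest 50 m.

z ≈ 22500 m

Scale height: H = RT/g = 2688 × 310 / 17.62 = 47292 m.
Invert the barometric formula: z = H ln(P₀/P).
P₀/P = 4700/2920 = 1.6096; ln(1.6096) = 0.47599.
z = 47292 × 0.47599 = 22511 m.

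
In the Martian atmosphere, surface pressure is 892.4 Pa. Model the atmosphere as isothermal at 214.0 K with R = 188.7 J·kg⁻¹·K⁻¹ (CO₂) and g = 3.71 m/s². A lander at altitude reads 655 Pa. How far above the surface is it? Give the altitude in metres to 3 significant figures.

z ≈ 3370 m

Scale height: H = RT/g = 188.7 × 214.0 / 3.71 = 10885 m.
Invert the barometric formula: z = H ln(P₀/P).
P₀/P = 892.4/655 = 1.3624; ln(1.3624) = 0.30925.
z = 10885 × 0.30925 = 3366.2 m.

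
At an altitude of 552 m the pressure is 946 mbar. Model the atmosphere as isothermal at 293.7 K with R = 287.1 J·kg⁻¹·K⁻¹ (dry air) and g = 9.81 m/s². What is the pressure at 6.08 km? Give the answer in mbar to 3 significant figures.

Scale height: H = RT/g = 287.1 × 293.7 / 9.81 = 8595.4 m.
Between two levels, P₂ = P₁ exp(−Δz/H) with Δz = z₂ − z₁.
Δz = 6080.0 − 552.00 = 5528.0 m; Δz/H = 5528.0/8595.4 = 0.64313.
P₂ = 946 × exp(−0.64313) = 946 × 0.52564 = 497.26 mbar.

P ≈ 497 mbar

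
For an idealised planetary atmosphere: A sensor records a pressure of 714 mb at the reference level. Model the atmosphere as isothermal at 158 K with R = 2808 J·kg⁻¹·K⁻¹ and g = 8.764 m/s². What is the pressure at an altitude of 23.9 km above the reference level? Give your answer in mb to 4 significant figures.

Scale height: H = RT/g = 2808 × 158 / 8.764 = 50623 m.
Barometric formula: P = P₀ exp(−z/H).
z/H = 23900/50623 = 0.47212; exp(−0.47212) = 0.62368.
P = 714 × 0.62368 = 445.31 mb.

P ≈ 445.3 mb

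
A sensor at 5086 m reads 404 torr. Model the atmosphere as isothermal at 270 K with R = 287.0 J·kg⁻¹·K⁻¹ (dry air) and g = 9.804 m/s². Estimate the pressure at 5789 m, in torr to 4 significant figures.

P ≈ 369.6 torr

Scale height: H = RT/g = 287.0 × 270 / 9.804 = 7903.9 m.
Between two levels, P₂ = P₁ exp(−Δz/H) with Δz = z₂ − z₁.
Δz = 5789.0 − 5086.0 = 703.00 m; Δz/H = 703.00/7903.9 = 0.088943.
P₂ = 404 × exp(−0.088943) = 404 × 0.91490 = 369.62 torr.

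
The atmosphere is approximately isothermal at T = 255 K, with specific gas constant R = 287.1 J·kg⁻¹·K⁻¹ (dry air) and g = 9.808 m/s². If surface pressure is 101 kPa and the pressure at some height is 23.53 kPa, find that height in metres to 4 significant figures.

z ≈ 10870 m

Scale height: H = RT/g = 287.1 × 255 / 9.808 = 7464.4 m.
Invert the barometric formula: z = H ln(P₀/P).
P₀/P = 101/23.53 = 4.2924; ln(4.2924) = 1.4568.
z = 7464.4 × 1.4568 = 10874 m.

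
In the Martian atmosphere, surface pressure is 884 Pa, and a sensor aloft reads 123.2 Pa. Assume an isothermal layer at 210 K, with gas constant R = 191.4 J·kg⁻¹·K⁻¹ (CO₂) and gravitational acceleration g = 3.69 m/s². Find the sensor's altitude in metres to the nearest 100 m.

z ≈ 21500 m

Scale height: H = RT/g = 191.4 × 210 / 3.69 = 10893 m.
Invert the barometric formula: z = H ln(P₀/P).
P₀/P = 884/123.2 = 7.1753; ln(7.1753) = 1.9706.
z = 10893 × 1.9706 = 21466 m.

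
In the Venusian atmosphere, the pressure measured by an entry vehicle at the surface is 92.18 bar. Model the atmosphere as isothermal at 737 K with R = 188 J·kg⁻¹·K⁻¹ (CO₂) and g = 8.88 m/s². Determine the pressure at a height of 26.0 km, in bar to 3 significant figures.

P ≈ 17.4 bar

Scale height: H = RT/g = 188 × 737 / 8.88 = 15603 m.
Barometric formula: P = P₀ exp(−z/H).
z/H = 26000/15603 = 1.6663; exp(−1.6663) = 0.18894.
P = 92.18 × 0.18894 = 17.416 bar.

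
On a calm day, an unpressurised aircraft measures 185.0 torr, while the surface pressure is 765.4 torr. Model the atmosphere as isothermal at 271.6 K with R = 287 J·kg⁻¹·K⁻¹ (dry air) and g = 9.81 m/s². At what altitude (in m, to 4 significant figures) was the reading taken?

z ≈ 11280 m

Scale height: H = RT/g = 287 × 271.6 / 9.81 = 7945.9 m.
Invert the barometric formula: z = H ln(P₀/P).
P₀/P = 765.4/185.0 = 4.1373; ln(4.1373) = 1.4200.
z = 7945.9 × 1.4200 = 11283 m.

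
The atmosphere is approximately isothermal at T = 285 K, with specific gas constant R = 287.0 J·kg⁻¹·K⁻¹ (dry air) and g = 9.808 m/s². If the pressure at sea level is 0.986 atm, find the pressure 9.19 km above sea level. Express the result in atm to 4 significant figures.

Scale height: H = RT/g = 287.0 × 285 / 9.808 = 8339.6 m.
Barometric formula: P = P₀ exp(−z/H).
z/H = 9190.0/8339.6 = 1.1020; exp(−1.1020) = 0.33221.
P = 0.986 × 0.33221 = 0.32756 atm.

P ≈ 0.3276 atm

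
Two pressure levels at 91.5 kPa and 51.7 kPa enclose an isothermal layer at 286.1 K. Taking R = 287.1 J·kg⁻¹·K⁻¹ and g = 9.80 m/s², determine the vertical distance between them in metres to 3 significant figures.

Hypsometric equation: Δz = (R T̄/g) ln(P₁/P₂).
R T̄/g = 287.1 × 286.1 / 9.80 = 8381.6 m.
ln(91.5/51.7) = ln(1.7698) = 0.57087.
Δz = 8381.6 × 0.57087 = 4784.8 m.

Δz ≈ 4780 m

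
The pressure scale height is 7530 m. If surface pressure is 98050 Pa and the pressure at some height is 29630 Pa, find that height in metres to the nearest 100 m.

Invert the barometric formula: z = H ln(P₀/P).
P₀/P = 98050/29630 = 3.3091; ln(3.3091) = 1.1967.
z = 7530.0 × 1.1967 = 9011.2 m.

z ≈ 9000 m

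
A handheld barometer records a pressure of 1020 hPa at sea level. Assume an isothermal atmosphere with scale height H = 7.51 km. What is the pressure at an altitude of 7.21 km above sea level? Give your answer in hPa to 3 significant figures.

P ≈ 391 hPa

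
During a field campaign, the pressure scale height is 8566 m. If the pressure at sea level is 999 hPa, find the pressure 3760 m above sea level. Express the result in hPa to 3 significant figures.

Barometric formula: P = P₀ exp(−z/H).
z/H = 3760.0/8566.0 = 0.43894; exp(−0.43894) = 0.64472.
P = 999 × 0.64472 = 644.08 hPa.

P ≈ 644 hPa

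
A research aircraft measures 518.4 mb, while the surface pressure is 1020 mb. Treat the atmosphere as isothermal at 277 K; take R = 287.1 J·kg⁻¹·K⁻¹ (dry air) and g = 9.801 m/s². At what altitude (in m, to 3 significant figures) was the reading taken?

Scale height: H = RT/g = 287.1 × 277 / 9.801 = 8114.1 m.
Invert the barometric formula: z = H ln(P₀/P).
P₀/P = 1020/518.4 = 1.9676; ln(1.9676) = 0.67681.
z = 8114.1 × 0.67681 = 5491.7 m.

z ≈ 5490 m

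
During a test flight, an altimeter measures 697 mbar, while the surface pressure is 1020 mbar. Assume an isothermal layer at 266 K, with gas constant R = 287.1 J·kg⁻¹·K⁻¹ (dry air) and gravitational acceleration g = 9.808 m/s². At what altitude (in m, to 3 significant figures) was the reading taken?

z ≈ 2960 m

Scale height: H = RT/g = 287.1 × 266 / 9.808 = 7786.4 m.
Invert the barometric formula: z = H ln(P₀/P).
P₀/P = 1020/697 = 1.4634; ln(1.4634) = 0.38076.
z = 7786.4 × 0.38076 = 2964.7 m.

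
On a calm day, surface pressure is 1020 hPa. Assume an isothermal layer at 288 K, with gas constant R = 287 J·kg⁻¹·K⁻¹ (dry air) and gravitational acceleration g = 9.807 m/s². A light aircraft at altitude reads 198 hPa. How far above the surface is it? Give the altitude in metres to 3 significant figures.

z ≈ 13800 m

Scale height: H = RT/g = 287 × 288 / 9.807 = 8428.3 m.
Invert the barometric formula: z = H ln(P₀/P).
P₀/P = 1020/198 = 5.1515; ln(5.1515) = 1.6393.
z = 8428.3 × 1.6393 = 13817 m.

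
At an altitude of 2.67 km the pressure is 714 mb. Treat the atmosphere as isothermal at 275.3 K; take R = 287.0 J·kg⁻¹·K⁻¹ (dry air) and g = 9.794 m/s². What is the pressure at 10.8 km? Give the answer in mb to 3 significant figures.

P ≈ 261 mb

Scale height: H = RT/g = 287.0 × 275.3 / 9.794 = 8067.3 m.
Between two levels, P₂ = P₁ exp(−Δz/H) with Δz = z₂ − z₁.
Δz = 10800 − 2670.0 = 8130.0 m; Δz/H = 8130.0/8067.3 = 1.0078.
P₂ = 714 × exp(−1.0078) = 714 × 0.36502 = 260.62 mb.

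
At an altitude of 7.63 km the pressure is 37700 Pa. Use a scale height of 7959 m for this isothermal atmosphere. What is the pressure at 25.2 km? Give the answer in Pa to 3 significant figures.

P ≈ 4150 Pa

Between two levels, P₂ = P₁ exp(−Δz/H) with Δz = z₂ − z₁.
Δz = 25200 − 7630.0 = 17570 m; Δz/H = 17570/7959.0 = 2.2076.
P₂ = 37700 × exp(−2.2076) = 37700 × 0.10996 = 4145.5 Pa.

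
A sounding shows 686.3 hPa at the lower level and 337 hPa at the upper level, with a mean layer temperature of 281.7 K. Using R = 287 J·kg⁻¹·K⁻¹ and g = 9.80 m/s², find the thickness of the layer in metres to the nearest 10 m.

Δz ≈ 5870 m

Hypsometric equation: Δz = (R T̄/g) ln(P₁/P₂).
R T̄/g = 287 × 281.7 / 9.80 = 8249.8 m.
ln(686.3/337) = ln(2.0365) = 0.71123.
Δz = 8249.8 × 0.71123 = 5867.5 m.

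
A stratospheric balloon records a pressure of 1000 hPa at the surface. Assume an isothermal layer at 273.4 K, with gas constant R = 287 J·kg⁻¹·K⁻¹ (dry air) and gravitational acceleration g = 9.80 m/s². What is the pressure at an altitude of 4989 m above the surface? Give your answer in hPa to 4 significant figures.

P ≈ 536.3 hPa

Scale height: H = RT/g = 287 × 273.4 / 9.80 = 8006.7 m.
Barometric formula: P = P₀ exp(−z/H).
z/H = 4989.0/8006.7 = 0.62310; exp(−0.62310) = 0.53628.
P = 1000 × 0.53628 = 536.28 hPa.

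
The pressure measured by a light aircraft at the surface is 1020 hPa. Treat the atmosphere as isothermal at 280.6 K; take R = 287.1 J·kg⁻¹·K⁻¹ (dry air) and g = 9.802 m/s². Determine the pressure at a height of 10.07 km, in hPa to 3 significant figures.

P ≈ 300 hPa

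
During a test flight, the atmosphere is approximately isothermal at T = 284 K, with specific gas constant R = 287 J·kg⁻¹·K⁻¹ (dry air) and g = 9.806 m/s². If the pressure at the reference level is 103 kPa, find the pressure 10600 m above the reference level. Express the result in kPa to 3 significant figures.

Scale height: H = RT/g = 287 × 284 / 9.806 = 8312.1 m.
Barometric formula: P = P₀ exp(−z/H).
z/H = 10600/8312.1 = 1.2752; exp(−1.2752) = 0.27938.
P = 103 × 0.27938 = 28.776 kPa.

P ≈ 28.8 kPa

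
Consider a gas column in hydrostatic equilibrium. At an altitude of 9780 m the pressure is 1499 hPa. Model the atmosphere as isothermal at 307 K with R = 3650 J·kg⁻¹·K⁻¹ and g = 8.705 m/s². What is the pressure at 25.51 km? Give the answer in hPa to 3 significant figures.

Scale height: H = RT/g = 3650 × 307 / 8.705 = 128720 m.
Between two levels, P₂ = P₁ exp(−Δz/H) with Δz = z₂ − z₁.
Δz = 25510 − 9780.0 = 15730 m; Δz/H = 15730/128720 = 0.12220.
P₂ = 1499 × exp(−0.12220) = 1499 × 0.88497 = 1326.6 hPa.

P ≈ 1330 hPa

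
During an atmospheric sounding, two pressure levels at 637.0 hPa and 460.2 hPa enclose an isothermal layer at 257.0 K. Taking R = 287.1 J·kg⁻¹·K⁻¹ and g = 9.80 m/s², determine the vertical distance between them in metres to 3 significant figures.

Δz ≈ 2450 m

Hypsometric equation: Δz = (R T̄/g) ln(P₁/P₂).
R T̄/g = 287.1 × 257.0 / 9.80 = 7529.1 m.
ln(637.0/460.2) = ln(1.3842) = 0.32512.
Δz = 7529.1 × 0.32512 = 2447.9 m.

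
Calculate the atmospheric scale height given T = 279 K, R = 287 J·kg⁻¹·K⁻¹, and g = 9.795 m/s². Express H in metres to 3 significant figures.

H ≈ 8170 m

The scale height of an isothermal atmosphere is H = RT/g.
H = 287 × 279 / 9.795 = 80073/9.795 = 8174.9 m.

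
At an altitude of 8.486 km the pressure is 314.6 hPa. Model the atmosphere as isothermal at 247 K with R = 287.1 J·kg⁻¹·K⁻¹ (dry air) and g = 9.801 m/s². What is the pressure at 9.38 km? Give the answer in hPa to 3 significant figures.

P ≈ 278 hPa

Scale height: H = RT/g = 287.1 × 247 / 9.801 = 7235.4 m.
Between two levels, P₂ = P₁ exp(−Δz/H) with Δz = z₂ − z₁.
Δz = 9380.0 − 8486.0 = 894.00 m; Δz/H = 894.00/7235.4 = 0.12356.
P₂ = 314.6 × exp(−0.12356) = 314.6 × 0.88377 = 278.03 hPa.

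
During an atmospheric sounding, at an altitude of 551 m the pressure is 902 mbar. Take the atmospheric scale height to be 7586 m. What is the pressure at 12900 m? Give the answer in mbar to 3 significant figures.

P ≈ 177 mbar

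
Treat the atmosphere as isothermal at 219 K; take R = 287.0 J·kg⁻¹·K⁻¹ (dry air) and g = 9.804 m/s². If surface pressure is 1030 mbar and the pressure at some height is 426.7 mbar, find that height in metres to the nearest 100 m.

Scale height: H = RT/g = 287.0 × 219 / 9.804 = 6411.0 m.
Invert the barometric formula: z = H ln(P₀/P).
P₀/P = 1030/426.7 = 2.4139; ln(2.4139) = 0.88124.
z = 6411.0 × 0.88124 = 5649.6 m.

z ≈ 5600 m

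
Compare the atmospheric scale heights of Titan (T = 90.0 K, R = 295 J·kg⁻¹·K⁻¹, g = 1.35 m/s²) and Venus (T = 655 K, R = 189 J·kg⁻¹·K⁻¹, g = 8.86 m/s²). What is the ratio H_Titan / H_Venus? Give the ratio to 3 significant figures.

H = RT/g for each body.
H_Titan = 295 × 90.0 / 1.35 = 19667 m.
H_Venus = 189 × 655 / 8.86 = 13972 m.
H_Titan/H_Venus = 19667/13972 = 1.4076.

H_Titan/H_Venus ≈ 1.41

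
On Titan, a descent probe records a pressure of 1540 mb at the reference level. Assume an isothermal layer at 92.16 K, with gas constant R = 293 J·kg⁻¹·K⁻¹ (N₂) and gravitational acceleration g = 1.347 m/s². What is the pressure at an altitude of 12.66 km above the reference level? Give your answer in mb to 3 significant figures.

P ≈ 819 mb

Scale height: H = RT/g = 293 × 92.16 / 1.347 = 20047 m.
Barometric formula: P = P₀ exp(−z/H).
z/H = 12660/20047 = 0.63152; exp(−0.63152) = 0.53178.
P = 1540 × 0.53178 = 818.94 mb.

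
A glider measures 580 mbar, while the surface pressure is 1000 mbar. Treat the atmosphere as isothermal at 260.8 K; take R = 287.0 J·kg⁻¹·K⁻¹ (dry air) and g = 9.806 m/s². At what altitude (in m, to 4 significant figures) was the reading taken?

z ≈ 4158 m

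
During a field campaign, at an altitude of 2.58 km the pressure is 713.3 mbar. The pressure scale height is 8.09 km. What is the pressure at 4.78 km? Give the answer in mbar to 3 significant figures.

Between two levels, P₂ = P₁ exp(−Δz/H) with Δz = z₂ − z₁.
Δz = 4780.0 − 2580.0 = 2200.0 m; Δz/H = 2200.0/8090.0 = 0.27194.
P₂ = 713.3 × exp(−0.27194) = 713.3 × 0.76190 = 543.46 mbar.

P ≈ 543 mbar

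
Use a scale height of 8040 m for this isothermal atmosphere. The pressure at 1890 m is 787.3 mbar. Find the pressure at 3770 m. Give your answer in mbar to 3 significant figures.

Between two levels, P₂ = P₁ exp(−Δz/H) with Δz = z₂ − z₁.
Δz = 3770.0 − 1890.0 = 1880.0 m; Δz/H = 1880.0/8040.0 = 0.23383.
P₂ = 787.3 × exp(−0.23383) = 787.3 × 0.79150 = 623.15 mbar.

P ≈ 623 mbar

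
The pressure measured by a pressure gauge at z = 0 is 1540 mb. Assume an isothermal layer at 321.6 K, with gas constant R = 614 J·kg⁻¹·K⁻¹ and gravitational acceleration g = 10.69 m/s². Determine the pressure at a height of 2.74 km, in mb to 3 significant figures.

P ≈ 1330 mb

Scale height: H = RT/g = 614 × 321.6 / 10.69 = 18472 m.
Barometric formula: P = P₀ exp(−z/H).
z/H = 2740.0/18472 = 0.14833; exp(−0.14833) = 0.86215.
P = 1540 × 0.86215 = 1327.7 mb.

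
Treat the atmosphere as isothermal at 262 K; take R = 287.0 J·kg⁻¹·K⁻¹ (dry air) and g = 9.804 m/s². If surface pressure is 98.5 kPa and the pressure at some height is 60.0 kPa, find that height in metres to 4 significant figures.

z ≈ 3802 m

Scale height: H = RT/g = 287.0 × 262 / 9.804 = 7669.7 m.
Invert the barometric formula: z = H ln(P₀/P).
P₀/P = 98.5/60.0 = 1.6417; ln(1.6417) = 0.49573.
z = 7669.7 × 0.49573 = 3802.1 m.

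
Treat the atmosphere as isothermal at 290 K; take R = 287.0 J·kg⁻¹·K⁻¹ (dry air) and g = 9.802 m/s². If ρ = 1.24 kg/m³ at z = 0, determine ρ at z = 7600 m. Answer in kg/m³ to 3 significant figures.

ρ ≈ 0.507 kg/m³

Scale height: H = RT/g = 287.0 × 290 / 9.802 = 8491.1 m.
In an isothermal atmosphere, density decays like pressure: ρ = ρ₀ exp(−z/H).
z/H = 7600.0/8491.1 = 0.89505; exp(−0.89505) = 0.40859.
ρ = 1.24 × 0.40859 = 0.50665 kg/m³.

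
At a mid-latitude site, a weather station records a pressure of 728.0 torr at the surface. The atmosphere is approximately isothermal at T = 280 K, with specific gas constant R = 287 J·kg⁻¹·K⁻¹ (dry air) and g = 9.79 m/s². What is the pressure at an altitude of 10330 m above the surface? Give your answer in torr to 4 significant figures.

Scale height: H = RT/g = 287 × 280 / 9.79 = 8208.4 m.
Barometric formula: P = P₀ exp(−z/H).
z/H = 10330/8208.4 = 1.2585; exp(−1.2585) = 0.28408.
P = 728.0 × 0.28408 = 206.81 torr.

P ≈ 206.8 torr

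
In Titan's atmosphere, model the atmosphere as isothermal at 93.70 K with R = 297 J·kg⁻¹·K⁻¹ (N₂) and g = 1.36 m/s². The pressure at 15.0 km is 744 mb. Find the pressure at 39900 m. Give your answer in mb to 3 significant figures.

Scale height: H = RT/g = 297 × 93.70 / 1.36 = 20462 m.
Between two levels, P₂ = P₁ exp(−Δz/H) with Δz = z₂ − z₁.
Δz = 39900 − 15000 = 24900 m; Δz/H = 24900/20462 = 1.2169.
P₂ = 744 × exp(−1.2169) = 744 × 0.29615 = 220.34 mb.

P ≈ 220 mb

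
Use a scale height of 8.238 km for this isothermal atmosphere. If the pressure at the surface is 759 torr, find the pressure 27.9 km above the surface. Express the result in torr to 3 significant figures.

P ≈ 25.7 torr

Barometric formula: P = P₀ exp(−z/H).
z/H = 27900/8238.0 = 3.3867; exp(−3.3867) = 0.033820.
P = 759 × 0.033820 = 25.669 torr.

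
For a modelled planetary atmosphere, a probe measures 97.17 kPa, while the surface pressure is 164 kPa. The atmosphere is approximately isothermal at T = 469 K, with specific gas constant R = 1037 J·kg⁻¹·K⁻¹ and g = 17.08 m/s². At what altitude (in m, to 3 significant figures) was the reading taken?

Scale height: H = RT/g = 1037 × 469 / 17.08 = 28475 m.
Invert the barometric formula: z = H ln(P₀/P).
P₀/P = 164/97.17 = 1.6878; ln(1.6878) = 0.52343.
z = 28475 × 0.52343 = 14905 m.

z ≈ 14900 m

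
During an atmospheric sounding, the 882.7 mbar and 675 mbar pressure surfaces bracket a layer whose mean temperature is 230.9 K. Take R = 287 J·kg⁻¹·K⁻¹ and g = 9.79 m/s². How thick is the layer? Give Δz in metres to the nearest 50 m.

Δz ≈ 1800 m

Hypsometric equation: Δz = (R T̄/g) ln(P₁/P₂).
R T̄/g = 287 × 230.9 / 9.79 = 6769.0 m.
ln(882.7/675) = ln(1.3077) = 0.26827.
Δz = 6769.0 × 0.26827 = 1815.9 m.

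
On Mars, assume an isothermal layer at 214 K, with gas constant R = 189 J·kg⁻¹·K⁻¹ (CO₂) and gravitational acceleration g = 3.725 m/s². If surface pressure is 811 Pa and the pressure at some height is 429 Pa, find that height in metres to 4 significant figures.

z ≈ 6914 m

Scale height: H = RT/g = 189 × 214 / 3.725 = 10858 m.
Invert the barometric formula: z = H ln(P₀/P).
P₀/P = 811/429 = 1.8904; ln(1.8904) = 0.63679.
z = 10858 × 0.63679 = 6914.3 m.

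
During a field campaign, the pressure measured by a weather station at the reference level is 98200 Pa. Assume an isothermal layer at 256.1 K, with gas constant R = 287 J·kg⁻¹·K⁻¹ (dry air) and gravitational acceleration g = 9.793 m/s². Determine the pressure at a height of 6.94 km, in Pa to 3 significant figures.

P ≈ 39000 Pa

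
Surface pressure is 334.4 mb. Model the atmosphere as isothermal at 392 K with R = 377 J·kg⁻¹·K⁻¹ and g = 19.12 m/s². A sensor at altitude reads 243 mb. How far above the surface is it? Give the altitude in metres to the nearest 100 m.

z ≈ 2500 m

Scale height: H = RT/g = 377 × 392 / 19.12 = 7729.3 m.
Invert the barometric formula: z = H ln(P₀/P).
P₀/P = 334.4/243 = 1.3761; ln(1.3761) = 0.31925.
z = 7729.3 × 0.31925 = 2467.6 m.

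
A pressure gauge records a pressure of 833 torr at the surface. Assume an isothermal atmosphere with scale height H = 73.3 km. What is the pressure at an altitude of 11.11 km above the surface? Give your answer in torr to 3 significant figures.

P ≈ 716 torr

Barometric formula: P = P₀ exp(−z/H).
z/H = 11110/73300 = 0.15157; exp(−0.15157) = 0.85936.
P = 833 × 0.85936 = 715.85 torr.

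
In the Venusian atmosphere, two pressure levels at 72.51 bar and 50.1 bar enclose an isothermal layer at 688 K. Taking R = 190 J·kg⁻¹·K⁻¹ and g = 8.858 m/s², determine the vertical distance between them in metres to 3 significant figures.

Hypsometric equation: Δz = (R T̄/g) ln(P₁/P₂).
R T̄/g = 190 × 688 / 8.858 = 14757 m.
ln(72.51/50.1) = ln(1.4473) = 0.36970.
Δz = 14757 × 0.36970 = 5455.7 m.

Δz ≈ 5460 m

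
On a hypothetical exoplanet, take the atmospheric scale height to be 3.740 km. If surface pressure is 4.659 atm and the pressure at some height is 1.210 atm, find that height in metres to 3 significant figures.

z ≈ 5040 m

Invert the barometric formula: z = H ln(P₀/P).
P₀/P = 4.659/1.210 = 3.8504; ln(3.8504) = 1.3482.
z = 3740.0 × 1.3482 = 5042.3 m.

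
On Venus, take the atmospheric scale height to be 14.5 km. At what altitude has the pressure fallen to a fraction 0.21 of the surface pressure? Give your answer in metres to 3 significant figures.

Set P/P₀ = exp(−z/H) = 0.21, so z = −H ln(0.21).
−ln(0.21) = 1.5606; z = 14500 × 1.5606 = 22629 m.

z ≈ 22600 m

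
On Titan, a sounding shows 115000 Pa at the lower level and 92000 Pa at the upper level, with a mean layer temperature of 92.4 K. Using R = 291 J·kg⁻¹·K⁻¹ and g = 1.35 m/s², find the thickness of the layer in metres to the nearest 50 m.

Δz ≈ 4450 m

Hypsometric equation: Δz = (R T̄/g) ln(P₁/P₂).
R T̄/g = 291 × 92.4 / 1.35 = 19917 m.
ln(115000/92000) = ln(1.2500) = 0.22314.
Δz = 19917 × 0.22314 = 4444.3 m.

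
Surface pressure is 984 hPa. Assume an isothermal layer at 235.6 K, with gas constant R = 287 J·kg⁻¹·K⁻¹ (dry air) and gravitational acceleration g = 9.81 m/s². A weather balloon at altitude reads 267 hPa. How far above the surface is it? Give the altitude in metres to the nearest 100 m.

Scale height: H = RT/g = 287 × 235.6 / 9.81 = 6892.7 m.
Invert the barometric formula: z = H ln(P₀/P).
P₀/P = 984/267 = 3.6854; ln(3.6854) = 1.3044.
z = 6892.7 × 1.3044 = 8990.8 m.

z ≈ 9000 m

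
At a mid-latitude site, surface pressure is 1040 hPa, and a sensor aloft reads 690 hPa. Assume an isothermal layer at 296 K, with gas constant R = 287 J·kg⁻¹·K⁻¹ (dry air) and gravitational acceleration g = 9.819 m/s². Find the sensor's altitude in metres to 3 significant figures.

z ≈ 3550 m

Scale height: H = RT/g = 287 × 296 / 9.819 = 8651.8 m.
Invert the barometric formula: z = H ln(P₀/P).
P₀/P = 1040/690 = 1.5072; ln(1.5072) = 0.41025.
z = 8651.8 × 0.41025 = 3549.4 m.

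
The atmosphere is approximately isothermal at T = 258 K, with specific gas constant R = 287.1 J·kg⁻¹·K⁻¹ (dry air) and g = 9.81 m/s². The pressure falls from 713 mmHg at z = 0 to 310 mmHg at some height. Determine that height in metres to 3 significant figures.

z ≈ 6290 m

Scale height: H = RT/g = 287.1 × 258 / 9.81 = 7550.6 m.
Invert the barometric formula: z = H ln(P₀/P).
P₀/P = 713/310 = 2.3000; ln(2.3000) = 0.83291.
z = 7550.6 × 0.83291 = 6289.0 m.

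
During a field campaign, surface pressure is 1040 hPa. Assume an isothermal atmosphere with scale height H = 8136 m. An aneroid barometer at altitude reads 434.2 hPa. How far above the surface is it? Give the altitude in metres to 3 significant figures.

z ≈ 7110 m

Invert the barometric formula: z = H ln(P₀/P).
P₀/P = 1040/434.2 = 2.3952; ln(2.3952) = 0.87347.
z = 8136.0 × 0.87347 = 7106.6 m.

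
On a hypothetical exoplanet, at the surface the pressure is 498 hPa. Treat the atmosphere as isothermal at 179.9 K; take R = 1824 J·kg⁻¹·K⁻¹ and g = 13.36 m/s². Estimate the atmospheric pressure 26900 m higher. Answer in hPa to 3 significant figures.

Scale height: H = RT/g = 1824 × 179.9 / 13.36 = 24561 m.
Barometric formula: P = P₀ exp(−z/H).
z/H = 26900/24561 = 1.0952; exp(−1.0952) = 0.33447.
P = 498 × 0.33447 = 166.57 hPa.

P ≈ 167 hPa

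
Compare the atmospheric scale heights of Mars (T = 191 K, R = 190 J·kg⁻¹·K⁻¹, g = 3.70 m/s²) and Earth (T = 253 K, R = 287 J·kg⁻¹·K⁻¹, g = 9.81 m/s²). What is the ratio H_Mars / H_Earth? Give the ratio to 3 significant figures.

H_Mars/H_Earth ≈ 1.33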